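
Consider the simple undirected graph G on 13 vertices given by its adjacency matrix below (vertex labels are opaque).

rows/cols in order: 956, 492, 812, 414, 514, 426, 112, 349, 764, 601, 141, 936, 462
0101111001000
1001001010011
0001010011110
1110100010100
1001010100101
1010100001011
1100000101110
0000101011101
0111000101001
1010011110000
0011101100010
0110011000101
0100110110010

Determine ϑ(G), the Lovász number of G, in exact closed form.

sqrt(13)

Vertex 414 has 6 neighbors: 956, 492, 812, 514, 764, 141.
deg(764) = 6; N(764) = {492, 812, 414, 349, 601, 462}.
N(936) = {492, 812, 426, 112, 141, 462}, |N(936)| = 6.
deg(349) = 6; N(349) = {514, 112, 764, 601, 141, 462}.
6-regular, N=13; Paley(13): SR with (k,λ,μ)=(6,2,3).
Distinct eigenvalues (to 3 d.p.): [6.0, 1.303, -2.303].
λ_max=6, λ_min=-sqrt(13)/2 - 1/2; ϑ = −13·λ_min/(λ_max−λ_min) = sqrt(13).
≈ 3.605551275 (to 9 d.p.).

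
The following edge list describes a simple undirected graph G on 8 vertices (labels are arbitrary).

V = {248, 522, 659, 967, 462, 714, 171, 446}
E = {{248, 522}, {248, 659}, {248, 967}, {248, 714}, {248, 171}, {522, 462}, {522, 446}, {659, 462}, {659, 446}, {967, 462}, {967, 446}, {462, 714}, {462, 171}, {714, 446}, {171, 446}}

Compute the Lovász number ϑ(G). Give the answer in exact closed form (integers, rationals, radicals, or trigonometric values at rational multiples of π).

5

N(171) = {248, 462, 446}, |N(171)| = 3.
N(714) = {248, 462, 446}, |N(714)| = 3.
Vertex 462 has 5 neighbors: 522, 659, 967, 714, 171.
deg(446) = 5; N(446) = {522, 659, 967, 714, 171}.
2 parts of sizes [5, 3]; α(G) = 5 = ϑ (perfect).
= 5.00000000… (decimal).
Lovász sandwich 5 ≤ 5 ≤ 5: collapsed.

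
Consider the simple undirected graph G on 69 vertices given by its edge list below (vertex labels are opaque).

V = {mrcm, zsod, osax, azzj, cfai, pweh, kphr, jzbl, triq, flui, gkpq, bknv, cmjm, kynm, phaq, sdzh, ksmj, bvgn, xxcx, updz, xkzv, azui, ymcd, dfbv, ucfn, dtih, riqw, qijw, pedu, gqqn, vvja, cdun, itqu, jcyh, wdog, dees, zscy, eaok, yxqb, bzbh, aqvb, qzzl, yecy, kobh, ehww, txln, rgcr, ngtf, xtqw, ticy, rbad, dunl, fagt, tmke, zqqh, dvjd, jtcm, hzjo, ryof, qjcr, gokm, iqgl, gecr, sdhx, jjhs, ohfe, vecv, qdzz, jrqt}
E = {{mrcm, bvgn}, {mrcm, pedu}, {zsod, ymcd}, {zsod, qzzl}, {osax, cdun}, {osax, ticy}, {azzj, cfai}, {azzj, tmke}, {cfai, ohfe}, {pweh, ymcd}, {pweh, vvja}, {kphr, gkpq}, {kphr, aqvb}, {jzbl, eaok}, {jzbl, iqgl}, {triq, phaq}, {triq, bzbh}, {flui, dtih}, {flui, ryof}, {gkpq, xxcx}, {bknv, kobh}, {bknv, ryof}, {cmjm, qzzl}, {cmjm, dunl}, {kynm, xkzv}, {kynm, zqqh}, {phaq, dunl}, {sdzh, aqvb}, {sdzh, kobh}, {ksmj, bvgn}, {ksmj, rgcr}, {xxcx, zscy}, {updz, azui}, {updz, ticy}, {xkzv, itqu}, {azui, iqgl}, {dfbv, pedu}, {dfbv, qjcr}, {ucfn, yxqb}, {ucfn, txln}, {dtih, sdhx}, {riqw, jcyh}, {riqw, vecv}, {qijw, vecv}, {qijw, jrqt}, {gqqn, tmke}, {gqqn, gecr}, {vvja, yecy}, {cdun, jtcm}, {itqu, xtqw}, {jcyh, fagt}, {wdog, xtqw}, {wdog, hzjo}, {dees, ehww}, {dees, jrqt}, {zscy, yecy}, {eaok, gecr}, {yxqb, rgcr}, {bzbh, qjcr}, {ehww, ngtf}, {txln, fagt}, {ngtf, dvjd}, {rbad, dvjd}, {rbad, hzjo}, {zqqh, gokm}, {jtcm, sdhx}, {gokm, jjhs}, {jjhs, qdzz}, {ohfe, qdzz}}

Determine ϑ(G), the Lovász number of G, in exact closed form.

69*cos(pi/69)/(cos(pi/69) + 1)

N(mrcm) = {bvgn, pedu}, |N(mrcm)| = 2.
N(gqqn) = {tmke, gecr}, |N(gqqn)| = 2.
Vertex dees has 2 neighbors: ehww, jrqt.
N(eaok) = {jzbl, gecr}, |N(eaok)| = 2.
G on 69 vertices is 2-regular; connected 2-regular on 69 ⇒ C_{69}.
Distinct eigenvalues (to 3 d.p.): [2.0, 1.992, 1.967, 1.926, 1.869, 1.796, 1.709, 1.607, 1.492, 1.365, 1.227, 1.078, 0.92, 0.755, 0.583, 0.407, 0.227, 0.046, -0.136, -0.317, -0.496, -0.67, -0.838, -1.0, -1.153, -1.297, -1.43, -1.551, -1.66, -1.754, -1.834, -1.899, -1.948, -1.981, -1.998].
ϑ = −N·λ_min/(λ_max−λ_min) = −69·(-2*cos(pi/69))/(2−(-2*cos(pi/69))) = 69*cos(pi/69)/(cos(pi/69) + 1).
= 34.48211410… (decimal).
α=34, χ(Ḡ)=35; ϑ=69*cos(pi/69)/(cos(pi/69) + 1) lies between (both strict).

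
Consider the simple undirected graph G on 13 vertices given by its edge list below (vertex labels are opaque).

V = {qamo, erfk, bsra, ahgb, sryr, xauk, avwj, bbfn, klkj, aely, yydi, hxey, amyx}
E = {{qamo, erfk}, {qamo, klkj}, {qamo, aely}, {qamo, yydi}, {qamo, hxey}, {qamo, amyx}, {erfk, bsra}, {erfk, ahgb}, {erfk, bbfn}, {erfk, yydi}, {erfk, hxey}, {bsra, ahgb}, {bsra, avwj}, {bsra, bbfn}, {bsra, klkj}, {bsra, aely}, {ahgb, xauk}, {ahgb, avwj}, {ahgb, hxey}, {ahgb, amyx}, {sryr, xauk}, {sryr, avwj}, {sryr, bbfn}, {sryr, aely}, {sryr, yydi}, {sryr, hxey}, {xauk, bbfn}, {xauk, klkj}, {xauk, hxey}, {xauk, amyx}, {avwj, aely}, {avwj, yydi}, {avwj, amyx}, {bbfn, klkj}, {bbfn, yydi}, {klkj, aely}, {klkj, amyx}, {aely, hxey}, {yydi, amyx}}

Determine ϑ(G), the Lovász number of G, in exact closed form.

Vertex sryr has 6 neighbors: xauk, avwj, bbfn, aely, yydi, hxey.
Vertex ahgb has 6 neighbors: erfk, bsra, xauk, avwj, hxey, amyx.
Vertex hxey has 6 neighbors: qamo, erfk, ahgb, sryr, xauk, aely.
N(bbfn) = {erfk, bsra, sryr, xauk, klkj, yydi}, |N(bbfn)| = 6.
deg(v) = 6 for all v (|V|=13); SR(13,6,2,3) — a Paley graph.
The 3 distinct eigenvalues: [6.0, 1.302776, -2.302776].
Lovász: ϑ = −13(-sqrt(13)/2 - 1/2)/(6+-(-sqrt(13)/2 - 1/2)) = sqrt(13).
Numerically 3.605551.

sqrt(13)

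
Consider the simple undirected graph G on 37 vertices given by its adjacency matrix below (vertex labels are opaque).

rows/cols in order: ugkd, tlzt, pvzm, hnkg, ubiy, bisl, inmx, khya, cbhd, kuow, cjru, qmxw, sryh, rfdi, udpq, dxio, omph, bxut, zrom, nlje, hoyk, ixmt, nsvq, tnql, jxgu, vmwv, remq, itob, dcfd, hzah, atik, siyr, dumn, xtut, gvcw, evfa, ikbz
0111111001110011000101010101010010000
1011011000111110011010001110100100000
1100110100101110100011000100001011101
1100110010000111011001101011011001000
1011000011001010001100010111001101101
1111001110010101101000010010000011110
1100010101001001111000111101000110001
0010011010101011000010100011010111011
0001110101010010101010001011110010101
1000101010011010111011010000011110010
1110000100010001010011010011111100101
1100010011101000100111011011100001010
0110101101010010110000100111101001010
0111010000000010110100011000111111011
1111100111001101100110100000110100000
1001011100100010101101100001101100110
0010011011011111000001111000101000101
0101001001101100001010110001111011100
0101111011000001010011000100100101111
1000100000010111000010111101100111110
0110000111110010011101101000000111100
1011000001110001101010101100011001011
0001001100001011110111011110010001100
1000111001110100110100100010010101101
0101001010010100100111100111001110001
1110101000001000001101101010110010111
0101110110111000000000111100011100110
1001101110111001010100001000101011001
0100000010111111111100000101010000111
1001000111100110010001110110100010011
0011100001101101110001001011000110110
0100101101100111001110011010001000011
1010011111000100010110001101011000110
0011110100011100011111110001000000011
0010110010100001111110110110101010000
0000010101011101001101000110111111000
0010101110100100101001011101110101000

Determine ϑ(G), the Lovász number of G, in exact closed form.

sqrt(37)

N(pvzm) = {ugkd, tlzt, ubiy, bisl, khya, cjru, sryh, rfdi, udpq, omph, hoyk, ixmt, vmwv, atik, dumn, xtut, gvcw, ikbz}, |N(pvzm)| = 18.
N(zrom) = {tlzt, hnkg, ubiy, bisl, inmx, cbhd, kuow, dxio, bxut, hoyk, ixmt, vmwv, dcfd, siyr, xtut, gvcw, evfa, ikbz}, |N(zrom)| = 18.
N(ikbz) = {pvzm, ubiy, inmx, khya, cbhd, cjru, rfdi, omph, zrom, ixmt, tnql, jxgu, vmwv, itob, dcfd, hzah, siyr, xtut}, |N(ikbz)| = 18.
N(khya) = {pvzm, bisl, inmx, cbhd, cjru, sryh, udpq, dxio, hoyk, nsvq, remq, itob, hzah, siyr, dumn, xtut, evfa, ikbz}, |N(khya)| = 18.
Every vertex has degree 18 (N=37); strongly regular (37,18,8,9).
spec(A) ≈ [18.0, 2.541381, -3.541381] (distinct, 6 d.p.).
λ_max=18, λ_min=-sqrt(37)/2 - 1/2; ϑ = −37·λ_min/(λ_max−λ_min) = sqrt(37).
ϑ(G) ≈ 6.08276253.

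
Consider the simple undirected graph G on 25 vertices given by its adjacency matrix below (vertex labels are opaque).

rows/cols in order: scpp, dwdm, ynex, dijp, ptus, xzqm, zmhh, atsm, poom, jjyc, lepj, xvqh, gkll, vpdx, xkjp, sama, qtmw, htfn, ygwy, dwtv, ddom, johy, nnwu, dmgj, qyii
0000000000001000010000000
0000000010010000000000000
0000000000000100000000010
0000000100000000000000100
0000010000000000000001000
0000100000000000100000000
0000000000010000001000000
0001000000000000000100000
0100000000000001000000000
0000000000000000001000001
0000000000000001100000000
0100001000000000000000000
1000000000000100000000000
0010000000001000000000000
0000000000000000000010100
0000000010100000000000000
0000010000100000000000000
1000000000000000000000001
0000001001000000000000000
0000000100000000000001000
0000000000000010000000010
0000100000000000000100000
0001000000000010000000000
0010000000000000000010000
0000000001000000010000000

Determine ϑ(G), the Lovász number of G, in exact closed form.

Vertex vpdx has 2 neighbors: ynex, gkll.
N(ygwy) = {zmhh, jjyc}, |N(ygwy)| = 2.
deg(johy) = 2; N(johy) = {ptus, dwtv}.
deg(ddom) = 2; N(ddom) = {xkjp, dmgj}.
Regular of degree 2 on 25 vertices: a single 25-cycle (edge-transitive).
The 13 distinct eigenvalues: [2.0, 1.9372, 1.7526, 1.4579, 1.0717, 0.618, 0.1256, -0.3748, -0.8516, -1.2748, -1.618, -1.8596, -1.9842].
Lovász (edge-transitive): ϑ = −25·(-2*cos(pi/25))/((2)−(-2*cos(pi/25))) = 25*cos(pi/25)/(cos(pi/25) + 1).
Numerically 12.4505218.
Lovász sandwich 12 ≤ 25*cos(pi/25)/(cos(pi/25) + 1) ≤ 13: both strict.

25*cos(pi/25)/(cos(pi/25) + 1)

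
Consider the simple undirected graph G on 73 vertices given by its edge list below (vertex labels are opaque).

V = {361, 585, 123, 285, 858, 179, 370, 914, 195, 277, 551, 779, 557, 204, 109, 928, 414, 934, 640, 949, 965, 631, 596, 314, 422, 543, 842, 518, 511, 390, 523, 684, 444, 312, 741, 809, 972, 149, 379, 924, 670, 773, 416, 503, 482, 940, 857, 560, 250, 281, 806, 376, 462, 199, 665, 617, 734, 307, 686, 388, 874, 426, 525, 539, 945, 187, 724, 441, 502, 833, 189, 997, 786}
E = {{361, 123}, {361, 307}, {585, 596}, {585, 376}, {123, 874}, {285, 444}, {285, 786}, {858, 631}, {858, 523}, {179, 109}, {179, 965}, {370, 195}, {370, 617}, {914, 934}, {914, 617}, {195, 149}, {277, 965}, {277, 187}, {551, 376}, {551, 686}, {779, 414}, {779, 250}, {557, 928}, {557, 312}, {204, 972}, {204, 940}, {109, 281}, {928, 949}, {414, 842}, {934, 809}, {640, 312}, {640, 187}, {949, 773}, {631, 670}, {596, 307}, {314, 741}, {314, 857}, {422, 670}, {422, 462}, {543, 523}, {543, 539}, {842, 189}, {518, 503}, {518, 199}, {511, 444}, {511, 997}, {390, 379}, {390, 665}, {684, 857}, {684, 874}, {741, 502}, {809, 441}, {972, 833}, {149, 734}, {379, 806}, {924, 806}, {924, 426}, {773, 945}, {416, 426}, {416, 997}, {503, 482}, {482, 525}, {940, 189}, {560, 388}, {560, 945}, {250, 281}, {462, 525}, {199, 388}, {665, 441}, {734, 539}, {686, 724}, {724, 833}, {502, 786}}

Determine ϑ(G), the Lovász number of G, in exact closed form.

73*cos(pi/73)/(cos(pi/73) + 1)

deg(189) = 2; N(189) = {842, 940}.
Vertex 773 has 2 neighbors: 949, 945.
Vertex 416 has 2 neighbors: 426, 997.
N(482) = {503, 525}, |N(482)| = 2.
G on 73 vertices is 2-regular; this is C_{73}, the 73-cycle.
Distinct eigenvalues (to 4 d.p.): [2.0, 1.9926, 1.9704, 1.9337, 1.8826, 1.8176, 1.7392, 1.6478, 1.5443, 1.4293, 1.3038, 1.1686, 1.0247, 0.8733, 0.7154, 0.5522, 0.3849, 0.2148, 0.043, -0.129, -0.3001, -0.469, -0.6344, -0.7951, -0.9499, -1.0977, -1.2373, -1.3678, -1.4882, -1.5976, -1.6951, -1.7801, -1.8518, -1.9099, -1.9539, -1.9834, -1.9981].
Lovász (edge-transitive): ϑ = −73·(-2*cos(pi/73))/((2)−(-2*cos(pi/73))) = 73*cos(pi/73)/(cos(pi/73) + 1).
ϑ(G) ≈ 36.483094774.
α=36, χ(Ḡ)=37; ϑ=73*cos(pi/73)/(cos(pi/73) + 1) lies between (both strict).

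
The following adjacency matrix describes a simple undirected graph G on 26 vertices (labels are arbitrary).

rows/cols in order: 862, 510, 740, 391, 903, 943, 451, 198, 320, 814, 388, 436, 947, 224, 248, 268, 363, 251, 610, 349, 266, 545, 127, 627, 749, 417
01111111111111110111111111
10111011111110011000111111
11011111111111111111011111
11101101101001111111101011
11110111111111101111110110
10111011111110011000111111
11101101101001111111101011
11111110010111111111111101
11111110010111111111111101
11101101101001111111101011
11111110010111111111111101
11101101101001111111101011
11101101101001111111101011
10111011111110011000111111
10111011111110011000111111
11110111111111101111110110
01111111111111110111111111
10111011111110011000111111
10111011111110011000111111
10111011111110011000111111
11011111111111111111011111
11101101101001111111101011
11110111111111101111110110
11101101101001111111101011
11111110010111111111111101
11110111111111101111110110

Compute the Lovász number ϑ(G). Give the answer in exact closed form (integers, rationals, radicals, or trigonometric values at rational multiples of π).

deg(862) = 24; N(862) = {510, 740, 391, 903, 943, 451, 198, 320, 814, 388, 436, 947, 224, 248, 268, 251, 610, 349, 266, 545, 127, 627, 749, 417}.
deg(391) = 19; N(391) = {862, 510, 740, 903, 943, 198, 320, 388, 224, 248, 268, 363, 251, 610, 349, 266, 127, 749, 417}.
Vertex 349 has 19 neighbors: 862, 740, 391, 903, 451, 198, 320, 814, 388, 436, 947, 268, 363, 266, 545, 127, 627, 749, 417.
Vertex 545 has 19 neighbors: 862, 510, 740, 903, 943, 198, 320, 388, 224, 248, 268, 363, 251, 610, 349, 266, 127, 749, 417.
Complete multipartite on [7, 7, 4, 4, 2, 2]: sandwich collapses at ϑ=7.
= 7.00000… (decimal).
Sandwich: α(G)=7 ≤ ϑ(G)=7 ≤ χ(Ḡ)=7 (collapsed).

7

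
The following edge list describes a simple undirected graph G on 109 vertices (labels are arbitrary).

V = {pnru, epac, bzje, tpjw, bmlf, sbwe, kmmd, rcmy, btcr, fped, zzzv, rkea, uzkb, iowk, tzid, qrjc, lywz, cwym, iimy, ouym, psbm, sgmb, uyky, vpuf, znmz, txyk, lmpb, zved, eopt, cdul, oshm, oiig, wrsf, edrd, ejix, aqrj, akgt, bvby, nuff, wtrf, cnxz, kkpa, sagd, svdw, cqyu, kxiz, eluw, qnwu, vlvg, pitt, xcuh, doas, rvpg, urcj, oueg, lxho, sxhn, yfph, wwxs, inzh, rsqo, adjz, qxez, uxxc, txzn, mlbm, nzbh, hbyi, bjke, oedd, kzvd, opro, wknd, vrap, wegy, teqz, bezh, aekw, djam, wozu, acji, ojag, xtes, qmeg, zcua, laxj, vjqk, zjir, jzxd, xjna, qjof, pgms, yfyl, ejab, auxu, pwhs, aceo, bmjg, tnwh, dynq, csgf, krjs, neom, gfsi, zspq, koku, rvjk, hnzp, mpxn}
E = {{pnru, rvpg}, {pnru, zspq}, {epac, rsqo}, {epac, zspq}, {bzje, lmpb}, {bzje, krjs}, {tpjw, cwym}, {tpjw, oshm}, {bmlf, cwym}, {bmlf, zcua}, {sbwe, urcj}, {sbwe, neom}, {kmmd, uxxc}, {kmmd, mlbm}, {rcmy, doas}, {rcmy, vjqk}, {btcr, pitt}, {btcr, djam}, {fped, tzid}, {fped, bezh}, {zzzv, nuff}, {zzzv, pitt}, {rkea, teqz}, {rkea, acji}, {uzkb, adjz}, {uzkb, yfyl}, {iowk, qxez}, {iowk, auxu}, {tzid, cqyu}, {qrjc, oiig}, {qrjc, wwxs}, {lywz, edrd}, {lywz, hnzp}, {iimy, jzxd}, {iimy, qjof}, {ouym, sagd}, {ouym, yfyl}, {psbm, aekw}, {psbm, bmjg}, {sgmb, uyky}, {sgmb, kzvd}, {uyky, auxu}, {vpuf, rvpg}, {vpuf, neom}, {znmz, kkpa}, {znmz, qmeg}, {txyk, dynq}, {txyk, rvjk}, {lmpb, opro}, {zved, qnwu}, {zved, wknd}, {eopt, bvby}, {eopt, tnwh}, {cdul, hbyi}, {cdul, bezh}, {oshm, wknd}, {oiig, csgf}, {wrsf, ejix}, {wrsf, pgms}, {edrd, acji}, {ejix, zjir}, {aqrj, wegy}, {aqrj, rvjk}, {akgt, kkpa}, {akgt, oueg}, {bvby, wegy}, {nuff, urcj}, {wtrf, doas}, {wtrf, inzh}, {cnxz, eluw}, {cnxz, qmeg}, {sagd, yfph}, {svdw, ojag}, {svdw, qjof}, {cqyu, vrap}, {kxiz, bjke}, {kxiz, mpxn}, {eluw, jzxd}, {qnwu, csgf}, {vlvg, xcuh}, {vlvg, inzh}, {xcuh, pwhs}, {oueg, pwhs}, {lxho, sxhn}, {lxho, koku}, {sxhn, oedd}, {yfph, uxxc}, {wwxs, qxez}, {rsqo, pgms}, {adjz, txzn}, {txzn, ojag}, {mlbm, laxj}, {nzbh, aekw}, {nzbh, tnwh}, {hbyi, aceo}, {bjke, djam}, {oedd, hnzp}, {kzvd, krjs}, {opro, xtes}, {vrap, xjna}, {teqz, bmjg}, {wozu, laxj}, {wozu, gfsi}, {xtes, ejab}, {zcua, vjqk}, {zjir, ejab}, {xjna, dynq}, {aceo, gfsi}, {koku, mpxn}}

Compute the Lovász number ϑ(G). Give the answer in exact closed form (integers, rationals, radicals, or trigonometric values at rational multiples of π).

deg(lmpb) = 2; N(lmpb) = {bzje, opro}.
Vertex kmmd has 2 neighbors: uxxc, mlbm.
N(qjof) = {iimy, svdw}, |N(qjof)| = 2.
deg(rkea) = 2; N(rkea) = {teqz, acji}.
109-vertex 2-regular graph: a single 109-cycle (edge-transitive).
A has 55 distinct eigenvalues ≈ [2.0, 1.997, 1.987, 1.97, 1.947, 1.918, 1.882, 1.839, 1.791, 1.737, 1.677, 1.611, 1.54, 1.464, 1.383, 1.298, 1.208, 1.114, 1.017, 0.916, 0.812, 0.705, 0.596, 0.485, 0.372, 0.259, 0.144, 0.029, -0.086, -0.201, -0.316, -0.429, -0.541, -0.651, -0.759, -0.864, -0.967, -1.066, -1.162, -1.253, -1.341, -1.424, -1.503, -1.576, -1.645, -1.708, -1.765, -1.816, -1.861, -1.9, -1.933, -1.959, -1.979, -1.993, -1.999].
Lovász (edge-transitive): ϑ = −109·(-2*cos(pi/109))/((2)−(-2*cos(pi/109))) = 109*cos(pi/109)/(cos(pi/109) + 1).
Numerically 54.4886801.
α=54, χ(Ḡ)=55; ϑ=109*cos(pi/109)/(cos(pi/109) + 1) lies between (both strict).

109*cos(pi/109)/(cos(pi/109) + 1)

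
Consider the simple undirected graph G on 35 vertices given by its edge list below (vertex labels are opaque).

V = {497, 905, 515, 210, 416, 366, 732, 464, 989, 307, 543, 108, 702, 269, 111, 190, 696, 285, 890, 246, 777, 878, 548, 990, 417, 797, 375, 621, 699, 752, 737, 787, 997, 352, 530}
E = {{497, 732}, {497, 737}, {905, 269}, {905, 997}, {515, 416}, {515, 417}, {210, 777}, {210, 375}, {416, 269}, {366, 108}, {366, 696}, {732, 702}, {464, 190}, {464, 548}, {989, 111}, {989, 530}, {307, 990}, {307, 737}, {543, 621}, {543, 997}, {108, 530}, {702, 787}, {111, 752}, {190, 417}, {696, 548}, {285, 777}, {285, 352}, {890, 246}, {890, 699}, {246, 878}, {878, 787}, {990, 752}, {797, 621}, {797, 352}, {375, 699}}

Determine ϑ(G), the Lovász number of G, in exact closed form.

deg(417) = 2; N(417) = {515, 190}.
N(777) = {210, 285}, |N(777)| = 2.
Vertex 890 has 2 neighbors: 246, 699.
deg(548) = 2; N(548) = {464, 696}.
Regular of degree 2 on 35 vertices: this is C_{35}, the 35-cycle.
spec(A) ≈ [2.0, 1.96786, 1.87247, 1.7169, 1.50614, 1.24698, 0.94774, 0.61803, 0.26847, -0.08973, -0.44504, -0.78605, -1.10179, -1.38213, -1.61803, -1.80194, -1.92793, -1.99195] (distinct, 5 d.p.).
−35·(-2*cos(pi/35)) / ((2)−(-2*cos(pi/35))) = 35*cos(pi/35)/(cos(pi/35) + 1) = ϑ(G).
Numerically 17.4647040.
17 ≤ 35*cos(pi/35)/(cos(pi/35) + 1) ≤ 18: both strict.

35*cos(pi/35)/(cos(pi/35) + 1)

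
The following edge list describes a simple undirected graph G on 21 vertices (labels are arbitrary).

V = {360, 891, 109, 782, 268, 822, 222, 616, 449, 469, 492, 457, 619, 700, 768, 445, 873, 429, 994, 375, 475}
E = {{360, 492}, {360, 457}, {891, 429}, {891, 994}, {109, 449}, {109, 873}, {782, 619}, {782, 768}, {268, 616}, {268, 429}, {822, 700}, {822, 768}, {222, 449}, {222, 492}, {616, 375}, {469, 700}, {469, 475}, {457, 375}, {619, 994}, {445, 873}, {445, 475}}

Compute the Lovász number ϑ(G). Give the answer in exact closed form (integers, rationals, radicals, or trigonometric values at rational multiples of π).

N(445) = {873, 475}, |N(445)| = 2.
Vertex 457 has 2 neighbors: 360, 375.
N(375) = {616, 457}, |N(375)| = 2.
Vertex 492 has 2 neighbors: 360, 222.
Every vertex has degree 2 (N=21); connected 2-regular on 21 ⇒ C_{21}.
spec(A) ≈ [2.0, 1.911146, 1.652478, 1.24698, 0.730682, 0.14946, -0.445042, -1.0, -1.466104, -1.801938, -1.977662] (distinct, 6 d.p.).
Lovász (edge-transitive): ϑ = −21·(-2*cos(pi/21))/((2)−(-2*cos(pi/21))) = 21*cos(pi/21)/(cos(pi/21) + 1).
Numerically 10.44103253.
Lovász sandwich 10 ≤ 21*cos(pi/21)/(cos(pi/21) + 1) ≤ 11: both strict.

21*cos(pi/21)/(cos(pi/21) + 1)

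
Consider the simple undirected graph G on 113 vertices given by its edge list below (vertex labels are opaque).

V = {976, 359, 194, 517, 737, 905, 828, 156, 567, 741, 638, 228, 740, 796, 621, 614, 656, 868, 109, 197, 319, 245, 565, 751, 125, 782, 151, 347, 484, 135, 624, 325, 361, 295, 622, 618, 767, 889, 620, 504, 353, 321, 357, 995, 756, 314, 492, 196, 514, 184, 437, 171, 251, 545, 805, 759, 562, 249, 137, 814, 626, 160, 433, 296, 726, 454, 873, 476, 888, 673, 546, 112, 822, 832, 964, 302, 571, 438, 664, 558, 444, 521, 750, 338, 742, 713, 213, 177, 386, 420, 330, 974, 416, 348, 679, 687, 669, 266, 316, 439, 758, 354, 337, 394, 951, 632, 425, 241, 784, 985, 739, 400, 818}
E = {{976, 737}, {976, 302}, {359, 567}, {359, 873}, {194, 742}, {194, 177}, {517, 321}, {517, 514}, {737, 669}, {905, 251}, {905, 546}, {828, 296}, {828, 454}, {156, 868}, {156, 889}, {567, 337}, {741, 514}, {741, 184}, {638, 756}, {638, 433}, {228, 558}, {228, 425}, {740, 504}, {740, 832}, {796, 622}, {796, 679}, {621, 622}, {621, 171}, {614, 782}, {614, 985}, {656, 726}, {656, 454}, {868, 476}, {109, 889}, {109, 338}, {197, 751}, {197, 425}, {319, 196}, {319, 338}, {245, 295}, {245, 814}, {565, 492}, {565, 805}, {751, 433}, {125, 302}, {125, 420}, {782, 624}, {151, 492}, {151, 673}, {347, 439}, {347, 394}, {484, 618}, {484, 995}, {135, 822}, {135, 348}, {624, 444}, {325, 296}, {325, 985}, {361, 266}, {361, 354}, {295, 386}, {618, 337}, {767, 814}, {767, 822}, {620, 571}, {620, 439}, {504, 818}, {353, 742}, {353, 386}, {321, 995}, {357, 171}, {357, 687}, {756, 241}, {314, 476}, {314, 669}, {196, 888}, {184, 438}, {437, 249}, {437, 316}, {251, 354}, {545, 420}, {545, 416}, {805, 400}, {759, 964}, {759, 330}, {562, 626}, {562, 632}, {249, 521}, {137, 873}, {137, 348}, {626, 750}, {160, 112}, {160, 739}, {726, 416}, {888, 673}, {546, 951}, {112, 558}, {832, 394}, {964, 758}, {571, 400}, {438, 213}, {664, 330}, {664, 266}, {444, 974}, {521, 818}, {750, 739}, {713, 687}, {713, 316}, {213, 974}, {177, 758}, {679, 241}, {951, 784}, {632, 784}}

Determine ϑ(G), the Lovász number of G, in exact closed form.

deg(213) = 2; N(213) = {438, 974}.
N(194) = {742, 177}, |N(194)| = 2.
Vertex 321 has 2 neighbors: 517, 995.
deg(325) = 2; N(325) = {296, 985}.
deg(v) = 2 for all v (|V|=113); the odd cycle C_{113}.
Distinct eigenvalues (to 6 d.p.): [2.0, 1.996909, 1.987646, 1.972239, 1.950736, 1.923203, 1.889726, 1.850408, 1.80537, 1.754752, 1.69871, 1.637418, 1.571064, 1.499854, 1.424009, 1.343762, 1.259361, 1.171068, 1.079155, 0.983906, 0.885616, 0.784589, 0.681137, 0.575579, 0.468242, 0.359458, 0.249563, 0.138897, 0.027801, -0.083381, -0.194305, -0.304628, -0.41401, -0.522112, -0.628601, -0.733146, -0.835425, -0.935122, -1.031929, -1.125546, -1.215684, -1.302064, -1.38442, -1.462497, -1.536053, -1.604861, -1.668709, -1.727399, -1.780749, -1.828596, -1.87079, -1.907202, -1.937718, -1.962246, -1.980708, -1.993048, -1.999227].
Lovász: ϑ = −113(-2*cos(pi/113))/(2+-(-1)*2*cos(pi/113)) = 113*cos(pi/113)/(cos(pi/113) + 1).
Numerically 56.4891.
56 ≤ 113*cos(pi/113)/(cos(pi/113) + 1) ≤ 57: both strict.

113*cos(pi/113)/(cos(pi/113) + 1)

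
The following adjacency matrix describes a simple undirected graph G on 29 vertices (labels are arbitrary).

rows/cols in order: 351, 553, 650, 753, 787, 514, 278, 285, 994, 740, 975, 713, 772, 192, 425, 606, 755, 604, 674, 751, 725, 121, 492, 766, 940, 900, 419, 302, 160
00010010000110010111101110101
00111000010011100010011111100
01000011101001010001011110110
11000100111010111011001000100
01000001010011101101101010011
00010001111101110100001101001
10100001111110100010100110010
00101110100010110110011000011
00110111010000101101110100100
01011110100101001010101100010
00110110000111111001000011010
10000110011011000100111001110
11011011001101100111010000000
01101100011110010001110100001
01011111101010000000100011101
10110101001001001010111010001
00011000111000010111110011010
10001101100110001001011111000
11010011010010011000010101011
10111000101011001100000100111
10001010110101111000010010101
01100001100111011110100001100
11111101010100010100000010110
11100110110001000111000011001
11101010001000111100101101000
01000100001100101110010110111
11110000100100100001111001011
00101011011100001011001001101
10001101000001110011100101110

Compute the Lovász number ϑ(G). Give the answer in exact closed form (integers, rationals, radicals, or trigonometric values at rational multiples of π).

N(753) = {351, 553, 514, 994, 740, 975, 772, 425, 606, 755, 674, 751, 492, 419}, |N(753)| = 14.
Vertex 419 has 14 neighbors: 351, 553, 650, 753, 994, 713, 425, 751, 725, 121, 492, 900, 302, 160.
Vertex 674 has 14 neighbors: 351, 553, 753, 278, 285, 740, 772, 606, 755, 121, 766, 900, 302, 160.
N(940) = {351, 553, 650, 787, 278, 975, 425, 606, 755, 604, 725, 492, 766, 900}, |N(940)| = 14.
Every vertex has degree 14 (N=29); Paley(29): SR with (k,λ,μ)=(14,6,7).
A has 3 distinct eigenvalues ≈ [14.0, 2.19258, -3.19258].
λ_max=14, λ_min=-sqrt(29)/2 - 1/2; ϑ = −29·λ_min/(λ_max−λ_min) = sqrt(29).
Numerically 5.38516481.

sqrt(29)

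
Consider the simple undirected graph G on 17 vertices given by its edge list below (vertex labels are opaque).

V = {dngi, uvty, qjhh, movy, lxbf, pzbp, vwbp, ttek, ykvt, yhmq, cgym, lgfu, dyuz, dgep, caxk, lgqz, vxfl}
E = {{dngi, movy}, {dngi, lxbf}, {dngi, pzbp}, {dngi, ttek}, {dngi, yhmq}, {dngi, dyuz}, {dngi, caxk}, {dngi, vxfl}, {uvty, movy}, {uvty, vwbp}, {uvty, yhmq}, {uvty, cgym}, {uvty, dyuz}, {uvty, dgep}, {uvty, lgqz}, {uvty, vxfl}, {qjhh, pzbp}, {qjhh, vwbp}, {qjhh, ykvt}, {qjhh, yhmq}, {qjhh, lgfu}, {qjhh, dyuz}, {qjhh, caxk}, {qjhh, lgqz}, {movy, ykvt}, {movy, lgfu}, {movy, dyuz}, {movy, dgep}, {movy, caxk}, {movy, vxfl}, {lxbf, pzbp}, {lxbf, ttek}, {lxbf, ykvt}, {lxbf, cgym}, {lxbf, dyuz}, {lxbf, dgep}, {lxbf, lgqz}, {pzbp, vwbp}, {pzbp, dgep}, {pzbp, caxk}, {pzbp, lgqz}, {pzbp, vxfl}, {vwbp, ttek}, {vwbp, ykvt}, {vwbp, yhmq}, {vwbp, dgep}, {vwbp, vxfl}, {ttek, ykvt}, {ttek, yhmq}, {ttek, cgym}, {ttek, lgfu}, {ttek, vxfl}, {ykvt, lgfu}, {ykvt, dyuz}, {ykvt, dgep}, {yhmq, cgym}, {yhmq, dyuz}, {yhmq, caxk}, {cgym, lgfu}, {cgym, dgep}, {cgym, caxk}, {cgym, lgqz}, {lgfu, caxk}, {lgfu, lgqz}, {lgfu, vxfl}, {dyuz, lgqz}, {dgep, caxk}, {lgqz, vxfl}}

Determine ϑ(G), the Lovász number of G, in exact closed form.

sqrt(17)

N(dngi) = {movy, lxbf, pzbp, ttek, yhmq, dyuz, caxk, vxfl}, |N(dngi)| = 8.
Vertex pzbp has 8 neighbors: dngi, qjhh, lxbf, vwbp, dgep, caxk, lgqz, vxfl.
N(qjhh) = {pzbp, vwbp, ykvt, yhmq, lgfu, dyuz, caxk, lgqz}, |N(qjhh)| = 8.
deg(dgep) = 8; N(dgep) = {uvty, movy, lxbf, pzbp, vwbp, ykvt, cgym, caxk}.
Every vertex has degree 8 (N=17); strongly regular (17,8,3,4).
Distinct eigenvalues (to 4 d.p.): [8.0, 1.5616, -2.5616].
Lovász (edge-transitive): ϑ = −17·(-sqrt(17)/2 - 1/2)/((8)−(-sqrt(17)/2 - 1/2)) = sqrt(17).
ϑ(G) ≈ 4.12311.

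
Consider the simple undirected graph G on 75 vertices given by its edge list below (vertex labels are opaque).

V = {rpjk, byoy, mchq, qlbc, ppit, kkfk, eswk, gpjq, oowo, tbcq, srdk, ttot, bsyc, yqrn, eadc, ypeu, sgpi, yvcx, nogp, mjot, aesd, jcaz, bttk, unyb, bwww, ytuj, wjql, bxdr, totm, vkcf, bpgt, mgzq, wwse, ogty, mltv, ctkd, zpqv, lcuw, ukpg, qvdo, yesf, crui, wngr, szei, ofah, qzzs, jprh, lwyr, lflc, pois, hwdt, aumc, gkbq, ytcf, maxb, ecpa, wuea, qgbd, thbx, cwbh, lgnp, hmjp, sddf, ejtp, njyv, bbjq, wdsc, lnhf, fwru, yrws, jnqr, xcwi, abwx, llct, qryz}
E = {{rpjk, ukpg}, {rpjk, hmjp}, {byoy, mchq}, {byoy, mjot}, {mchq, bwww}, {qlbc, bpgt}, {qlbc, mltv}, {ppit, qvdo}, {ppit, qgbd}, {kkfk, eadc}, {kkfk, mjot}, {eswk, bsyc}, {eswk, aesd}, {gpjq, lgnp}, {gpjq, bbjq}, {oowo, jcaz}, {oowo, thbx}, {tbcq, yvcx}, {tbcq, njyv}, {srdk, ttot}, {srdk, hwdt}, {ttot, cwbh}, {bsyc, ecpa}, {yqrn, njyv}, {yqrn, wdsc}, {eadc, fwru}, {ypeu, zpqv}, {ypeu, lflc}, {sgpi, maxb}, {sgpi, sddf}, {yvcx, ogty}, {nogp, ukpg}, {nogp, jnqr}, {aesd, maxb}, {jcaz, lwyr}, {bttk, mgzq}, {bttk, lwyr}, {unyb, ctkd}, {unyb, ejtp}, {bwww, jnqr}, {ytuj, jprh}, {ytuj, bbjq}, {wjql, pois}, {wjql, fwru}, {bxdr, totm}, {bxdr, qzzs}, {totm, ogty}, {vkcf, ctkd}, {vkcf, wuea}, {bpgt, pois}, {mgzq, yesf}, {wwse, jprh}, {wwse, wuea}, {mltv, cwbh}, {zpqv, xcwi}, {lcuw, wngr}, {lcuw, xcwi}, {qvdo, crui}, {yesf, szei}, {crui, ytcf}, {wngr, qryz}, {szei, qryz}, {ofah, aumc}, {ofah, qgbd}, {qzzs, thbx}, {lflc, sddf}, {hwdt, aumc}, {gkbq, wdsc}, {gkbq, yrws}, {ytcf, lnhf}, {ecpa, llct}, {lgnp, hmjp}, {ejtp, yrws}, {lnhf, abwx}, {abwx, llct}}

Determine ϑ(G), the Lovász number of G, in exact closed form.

75*cos(pi/75)/(cos(pi/75) + 1)

deg(jcaz) = 2; N(jcaz) = {oowo, lwyr}.
deg(abwx) = 2; N(abwx) = {lnhf, llct}.
N(lnhf) = {ytcf, abwx}, |N(lnhf)| = 2.
Vertex maxb has 2 neighbors: sgpi, aesd.
75-vertex 2-regular graph: this is C_{75}, the 75-cycle.
spec(A) ≈ [2.0, 1.992986, 1.971992, 1.937166, 1.888753, 1.827091, 1.752613, 1.665842, 1.567387, 1.457937, 1.338261, 1.209198, 1.071654, 0.926592, 0.775031, 0.618034, 0.456702, 0.292166, 0.125581, -0.041885, -0.209057, -0.374763, -0.53784, -0.697144, -0.851559, -1.0, -1.141427, -1.274848, -1.399327, -1.51399, -1.618034, -1.710729, -1.791424, -1.859553, -1.914639, -1.956295, -1.984229, -1.998246] (distinct, 6 d.p.).
λ_max=2, λ_min=-2*cos(pi/75); ϑ = −75·λ_min/(λ_max−λ_min) = 75*cos(pi/75)/(cos(pi/75) + 1).
Numerically 37.483546.
Check 37 ≤ 75*cos(pi/75)/(cos(pi/75) + 1) ≤ 38: both strict.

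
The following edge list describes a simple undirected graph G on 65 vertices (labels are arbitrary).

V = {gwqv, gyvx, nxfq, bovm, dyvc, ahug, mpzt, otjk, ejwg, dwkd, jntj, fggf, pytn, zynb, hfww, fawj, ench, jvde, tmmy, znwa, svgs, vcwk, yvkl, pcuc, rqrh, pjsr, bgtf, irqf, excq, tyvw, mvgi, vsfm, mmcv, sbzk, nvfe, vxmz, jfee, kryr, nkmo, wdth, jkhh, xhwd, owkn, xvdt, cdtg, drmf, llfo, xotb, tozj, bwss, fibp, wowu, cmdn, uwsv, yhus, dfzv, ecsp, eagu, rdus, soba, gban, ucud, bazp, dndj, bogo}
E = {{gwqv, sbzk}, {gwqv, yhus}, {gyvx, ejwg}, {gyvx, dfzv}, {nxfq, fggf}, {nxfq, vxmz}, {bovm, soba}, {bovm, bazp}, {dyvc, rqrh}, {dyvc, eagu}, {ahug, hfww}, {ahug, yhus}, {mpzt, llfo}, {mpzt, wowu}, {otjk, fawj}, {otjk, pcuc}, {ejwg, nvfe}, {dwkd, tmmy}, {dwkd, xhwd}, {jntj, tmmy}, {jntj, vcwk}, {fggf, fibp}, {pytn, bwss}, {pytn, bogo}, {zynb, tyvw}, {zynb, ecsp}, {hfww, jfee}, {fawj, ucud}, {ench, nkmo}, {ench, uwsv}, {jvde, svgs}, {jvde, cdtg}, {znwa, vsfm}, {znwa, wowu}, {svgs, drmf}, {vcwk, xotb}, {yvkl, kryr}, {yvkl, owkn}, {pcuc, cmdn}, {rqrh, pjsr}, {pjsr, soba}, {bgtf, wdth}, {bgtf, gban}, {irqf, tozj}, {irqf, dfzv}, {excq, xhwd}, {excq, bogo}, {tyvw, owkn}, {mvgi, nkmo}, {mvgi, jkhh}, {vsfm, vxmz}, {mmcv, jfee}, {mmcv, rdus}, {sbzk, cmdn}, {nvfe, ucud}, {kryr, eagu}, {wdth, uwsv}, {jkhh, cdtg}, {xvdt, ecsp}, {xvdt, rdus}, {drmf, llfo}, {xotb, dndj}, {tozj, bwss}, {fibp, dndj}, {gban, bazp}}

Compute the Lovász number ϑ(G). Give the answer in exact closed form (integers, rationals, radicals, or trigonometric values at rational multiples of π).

N(vsfm) = {znwa, vxmz}, |N(vsfm)| = 2.
N(tmmy) = {dwkd, jntj}, |N(tmmy)| = 2.
deg(svgs) = 2; N(svgs) = {jvde, drmf}.
deg(nxfq) = 2; N(nxfq) = {fggf, vxmz}.
G on 65 vertices is 2-regular; a single 65-cycle (edge-transitive).
A has 33 distinct eigenvalues ≈ [2.0, 1.990663, 1.96274, 1.916492, 1.852349, 1.770912, 1.67294, 1.559349, 1.431198, 1.289684, 1.136129, 0.971967, 0.798729, 0.618034, 0.431568, 0.241073, 0.048327, -0.14487, -0.336714, -0.525415, -0.70921, -0.886383, -1.05528, -1.214325, -1.362032, -1.497021, -1.618034, -1.723939, -1.813749, -1.886624, -1.941884, -1.979013, -1.997664].
With N=65: ϑ(G) = 65·(-(-1)*2*cos(pi/65))/(2−(-2*cos(pi/65))) = 65*cos(pi/65)/(cos(pi/65) + 1).
Numerically 32.48101260.
Check 32 ≤ 65*cos(pi/65)/(cos(pi/65) + 1) ≤ 33: both strict.

65*cos(pi/65)/(cos(pi/65) + 1)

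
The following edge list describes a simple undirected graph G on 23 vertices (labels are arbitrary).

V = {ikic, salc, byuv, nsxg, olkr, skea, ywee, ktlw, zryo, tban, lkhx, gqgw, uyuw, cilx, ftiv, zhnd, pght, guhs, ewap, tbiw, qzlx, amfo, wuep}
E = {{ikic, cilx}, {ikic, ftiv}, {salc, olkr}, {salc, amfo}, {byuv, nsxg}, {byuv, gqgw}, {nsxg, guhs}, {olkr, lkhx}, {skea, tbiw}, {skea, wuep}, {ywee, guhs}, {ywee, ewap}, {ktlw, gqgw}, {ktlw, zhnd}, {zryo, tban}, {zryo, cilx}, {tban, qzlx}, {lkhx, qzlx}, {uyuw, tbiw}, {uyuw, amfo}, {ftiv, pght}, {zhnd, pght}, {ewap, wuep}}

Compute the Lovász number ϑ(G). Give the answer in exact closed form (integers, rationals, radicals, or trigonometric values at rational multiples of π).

deg(ktlw) = 2; N(ktlw) = {gqgw, zhnd}.
deg(ewap) = 2; N(ewap) = {ywee, wuep}.
deg(skea) = 2; N(skea) = {tbiw, wuep}.
Vertex pght has 2 neighbors: ftiv, zhnd.
G on 23 vertices is 2-regular; this is C_{23}, the 23-cycle.
The 12 distinct eigenvalues: [2.0, 1.925835, 1.708839, 1.365106, 0.92013, 0.406912, -0.136485, -0.669759, -1.153361, -1.551423, -1.834423, -1.981372].
λ_max=2, λ_min=-2*cos(pi/23); ϑ = −23·λ_min/(λ_max−λ_min) = 23*cos(pi/23)/(cos(pi/23) + 1).
= 11.446194… (decimal).
Check 11 ≤ 23*cos(pi/23)/(cos(pi/23) + 1) ≤ 12: both strict.

23*cos(pi/23)/(cos(pi/23) + 1)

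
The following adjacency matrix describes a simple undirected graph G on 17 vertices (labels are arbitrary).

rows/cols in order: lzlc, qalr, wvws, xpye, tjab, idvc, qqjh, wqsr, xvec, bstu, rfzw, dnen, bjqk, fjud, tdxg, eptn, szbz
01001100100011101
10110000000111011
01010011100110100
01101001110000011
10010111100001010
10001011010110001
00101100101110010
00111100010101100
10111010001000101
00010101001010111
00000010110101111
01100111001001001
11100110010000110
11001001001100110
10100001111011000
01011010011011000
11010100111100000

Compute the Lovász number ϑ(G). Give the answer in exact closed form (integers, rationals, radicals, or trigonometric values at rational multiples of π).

sqrt(17)

N(xpye) = {qalr, wvws, tjab, wqsr, xvec, bstu, eptn, szbz}, |N(xpye)| = 8.
deg(qalr) = 8; N(qalr) = {lzlc, wvws, xpye, dnen, bjqk, fjud, eptn, szbz}.
Vertex bjqk has 8 neighbors: lzlc, qalr, wvws, idvc, qqjh, bstu, tdxg, eptn.
deg(qqjh) = 8; N(qqjh) = {wvws, tjab, idvc, xvec, rfzw, dnen, bjqk, eptn}.
Every vertex has degree 8 (N=17); SR(17,8,3,4) — a Paley graph.
The 3 distinct eigenvalues: [8.0, 1.561553, -2.561553].
λ_max=8, λ_min=-sqrt(17)/2 - 1/2; ϑ = −17·λ_min/(λ_max−λ_min) = sqrt(17).
ϑ(G) ≈ 4.1231.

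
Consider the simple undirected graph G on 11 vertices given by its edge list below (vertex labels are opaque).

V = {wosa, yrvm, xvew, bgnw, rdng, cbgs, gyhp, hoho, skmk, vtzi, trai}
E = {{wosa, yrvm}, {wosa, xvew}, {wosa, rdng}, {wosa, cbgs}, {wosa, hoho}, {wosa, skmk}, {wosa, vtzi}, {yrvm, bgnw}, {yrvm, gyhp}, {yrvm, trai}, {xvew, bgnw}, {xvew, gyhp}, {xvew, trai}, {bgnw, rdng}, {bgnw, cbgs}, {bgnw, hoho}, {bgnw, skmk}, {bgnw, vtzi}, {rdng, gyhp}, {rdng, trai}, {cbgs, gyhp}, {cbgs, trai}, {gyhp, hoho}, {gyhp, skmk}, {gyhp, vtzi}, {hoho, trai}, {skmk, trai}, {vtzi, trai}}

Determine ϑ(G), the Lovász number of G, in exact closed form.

N(cbgs) = {wosa, bgnw, gyhp, trai}, |N(cbgs)| = 4.
Vertex hoho has 4 neighbors: wosa, bgnw, gyhp, trai.
N(skmk) = {wosa, bgnw, gyhp, trai}, |N(skmk)| = 4.
Vertex yrvm has 4 neighbors: wosa, bgnw, gyhp, trai.
K_{7,4} (perfect); ϑ(G) = α(G) = max{7,4} = 7.
= 7.00000000… (decimal).
Lovász sandwich 7 ≤ 7 ≤ 7: collapsed.

7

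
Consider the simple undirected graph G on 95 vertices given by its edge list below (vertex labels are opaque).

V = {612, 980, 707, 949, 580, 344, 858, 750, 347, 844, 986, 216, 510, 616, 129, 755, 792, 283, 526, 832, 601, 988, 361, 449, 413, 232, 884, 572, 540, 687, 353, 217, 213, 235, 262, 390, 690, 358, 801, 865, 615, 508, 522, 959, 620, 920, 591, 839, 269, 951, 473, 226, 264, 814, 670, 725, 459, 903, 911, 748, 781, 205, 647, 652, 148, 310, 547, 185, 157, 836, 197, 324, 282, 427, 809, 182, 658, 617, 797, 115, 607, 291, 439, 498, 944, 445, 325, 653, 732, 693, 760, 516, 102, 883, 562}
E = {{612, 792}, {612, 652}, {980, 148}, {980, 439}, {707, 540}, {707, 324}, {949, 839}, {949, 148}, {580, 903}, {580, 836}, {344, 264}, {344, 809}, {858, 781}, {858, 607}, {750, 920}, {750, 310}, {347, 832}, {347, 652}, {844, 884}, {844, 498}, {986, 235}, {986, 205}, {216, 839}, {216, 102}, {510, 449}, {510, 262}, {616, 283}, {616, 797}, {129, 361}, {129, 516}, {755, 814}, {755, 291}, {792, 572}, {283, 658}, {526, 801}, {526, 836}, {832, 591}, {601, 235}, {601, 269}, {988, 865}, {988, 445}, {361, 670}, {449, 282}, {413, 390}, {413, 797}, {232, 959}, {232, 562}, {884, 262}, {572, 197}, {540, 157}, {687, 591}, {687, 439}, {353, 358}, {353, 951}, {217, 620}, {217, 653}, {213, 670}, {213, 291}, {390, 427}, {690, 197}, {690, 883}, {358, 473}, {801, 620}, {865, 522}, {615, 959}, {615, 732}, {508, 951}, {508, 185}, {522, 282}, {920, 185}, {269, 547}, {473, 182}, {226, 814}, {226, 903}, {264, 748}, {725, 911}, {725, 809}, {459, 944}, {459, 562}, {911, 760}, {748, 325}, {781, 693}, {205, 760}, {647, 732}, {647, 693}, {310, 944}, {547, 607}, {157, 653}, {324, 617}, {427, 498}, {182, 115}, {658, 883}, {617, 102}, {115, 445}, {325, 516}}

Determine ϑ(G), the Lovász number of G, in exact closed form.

N(809) = {344, 725}, |N(809)| = 2.
deg(459) = 2; N(459) = {944, 562}.
N(883) = {690, 658}, |N(883)| = 2.
Vertex 310 has 2 neighbors: 750, 944.
G on 95 vertices is 2-regular; a single 95-cycle (edge-transitive).
spec(A) ≈ [2.0, 1.9956, 1.9825, 1.9608, 1.9304, 1.8916, 1.8446, 1.7895, 1.7265, 1.656, 1.5783, 1.4936, 1.4025, 1.3052, 1.2022, 1.0939, 0.9808, 0.8635, 0.7424, 0.618, 0.491, 0.3618, 0.231, 0.0992, -0.0331, -0.1652, -0.2965, -0.4266, -0.5548, -0.6806, -0.8034, -0.9227, -1.0379, -1.1487, -1.2544, -1.3546, -1.4489, -1.5368, -1.618, -1.6922, -1.7589, -1.818, -1.8691, -1.9121, -1.9467, -1.9727, -1.9902, -1.9989] (distinct, 4 d.p.).
λ_max=2, λ_min=-2*cos(pi/95); ϑ = −95·λ_min/(λ_max−λ_min) = 95*cos(pi/95)/(cos(pi/95) + 1).
= 47.48701131… (decimal).
Check 47 ≤ 95*cos(pi/95)/(cos(pi/95) + 1) ≤ 48: both strict.

95*cos(pi/95)/(cos(pi/95) + 1)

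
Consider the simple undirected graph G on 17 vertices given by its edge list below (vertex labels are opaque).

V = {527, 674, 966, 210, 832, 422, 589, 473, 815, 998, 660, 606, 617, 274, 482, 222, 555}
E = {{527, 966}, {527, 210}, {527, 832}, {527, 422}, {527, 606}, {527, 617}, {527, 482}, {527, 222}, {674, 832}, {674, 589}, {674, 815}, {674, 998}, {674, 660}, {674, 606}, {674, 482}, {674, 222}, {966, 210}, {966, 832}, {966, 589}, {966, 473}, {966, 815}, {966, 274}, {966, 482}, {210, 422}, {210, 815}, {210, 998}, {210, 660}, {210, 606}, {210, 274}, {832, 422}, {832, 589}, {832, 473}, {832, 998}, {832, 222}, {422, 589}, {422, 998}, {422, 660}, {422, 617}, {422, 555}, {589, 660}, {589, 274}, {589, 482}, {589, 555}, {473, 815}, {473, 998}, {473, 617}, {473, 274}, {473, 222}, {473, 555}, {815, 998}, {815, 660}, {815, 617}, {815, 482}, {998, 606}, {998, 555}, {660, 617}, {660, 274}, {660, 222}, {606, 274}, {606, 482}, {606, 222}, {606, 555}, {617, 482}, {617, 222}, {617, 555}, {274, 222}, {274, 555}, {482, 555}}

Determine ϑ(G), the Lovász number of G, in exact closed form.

deg(998) = 8; N(998) = {674, 210, 832, 422, 473, 815, 606, 555}.
N(422) = {527, 210, 832, 589, 998, 660, 617, 555}, |N(422)| = 8.
N(832) = {527, 674, 966, 422, 589, 473, 998, 222}, |N(832)| = 8.
N(482) = {527, 674, 966, 589, 815, 606, 617, 555}, |N(482)| = 8.
deg(v) = 8 for all v (|V|=17); strongly regular (17,8,3,4).
Distinct eigenvalues (to 6 d.p.): [8.0, 1.561553, -2.561553].
Lovász (edge-transitive): ϑ = −17·(-sqrt(17)/2 - 1/2)/((8)−(-sqrt(17)/2 - 1/2)) = sqrt(17).
ϑ(G) ≈ 4.12310563.

sqrt(17)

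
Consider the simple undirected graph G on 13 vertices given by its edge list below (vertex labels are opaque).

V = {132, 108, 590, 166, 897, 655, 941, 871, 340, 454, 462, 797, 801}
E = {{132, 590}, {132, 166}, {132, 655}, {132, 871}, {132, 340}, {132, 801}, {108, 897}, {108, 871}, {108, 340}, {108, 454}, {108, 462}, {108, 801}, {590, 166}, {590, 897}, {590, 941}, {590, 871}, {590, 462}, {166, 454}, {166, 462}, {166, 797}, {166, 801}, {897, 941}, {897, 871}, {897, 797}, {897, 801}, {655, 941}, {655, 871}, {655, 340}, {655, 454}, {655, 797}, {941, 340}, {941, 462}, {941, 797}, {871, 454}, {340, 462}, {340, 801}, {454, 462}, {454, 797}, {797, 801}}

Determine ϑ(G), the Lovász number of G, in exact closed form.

sqrt(13)

deg(166) = 6; N(166) = {132, 590, 454, 462, 797, 801}.
N(590) = {132, 166, 897, 941, 871, 462}, |N(590)| = 6.
Vertex 462 has 6 neighbors: 108, 590, 166, 941, 340, 454.
deg(801) = 6; N(801) = {132, 108, 166, 897, 340, 797}.
Regular of degree 6 on 13 vertices: strongly regular (13,6,2,3).
The 3 distinct eigenvalues: [6.0, 1.302776, -2.302776].
λ_max=6, λ_min=-sqrt(13)/2 - 1/2; ϑ = −13·λ_min/(λ_max−λ_min) = sqrt(13).
= 3.60555… (decimal).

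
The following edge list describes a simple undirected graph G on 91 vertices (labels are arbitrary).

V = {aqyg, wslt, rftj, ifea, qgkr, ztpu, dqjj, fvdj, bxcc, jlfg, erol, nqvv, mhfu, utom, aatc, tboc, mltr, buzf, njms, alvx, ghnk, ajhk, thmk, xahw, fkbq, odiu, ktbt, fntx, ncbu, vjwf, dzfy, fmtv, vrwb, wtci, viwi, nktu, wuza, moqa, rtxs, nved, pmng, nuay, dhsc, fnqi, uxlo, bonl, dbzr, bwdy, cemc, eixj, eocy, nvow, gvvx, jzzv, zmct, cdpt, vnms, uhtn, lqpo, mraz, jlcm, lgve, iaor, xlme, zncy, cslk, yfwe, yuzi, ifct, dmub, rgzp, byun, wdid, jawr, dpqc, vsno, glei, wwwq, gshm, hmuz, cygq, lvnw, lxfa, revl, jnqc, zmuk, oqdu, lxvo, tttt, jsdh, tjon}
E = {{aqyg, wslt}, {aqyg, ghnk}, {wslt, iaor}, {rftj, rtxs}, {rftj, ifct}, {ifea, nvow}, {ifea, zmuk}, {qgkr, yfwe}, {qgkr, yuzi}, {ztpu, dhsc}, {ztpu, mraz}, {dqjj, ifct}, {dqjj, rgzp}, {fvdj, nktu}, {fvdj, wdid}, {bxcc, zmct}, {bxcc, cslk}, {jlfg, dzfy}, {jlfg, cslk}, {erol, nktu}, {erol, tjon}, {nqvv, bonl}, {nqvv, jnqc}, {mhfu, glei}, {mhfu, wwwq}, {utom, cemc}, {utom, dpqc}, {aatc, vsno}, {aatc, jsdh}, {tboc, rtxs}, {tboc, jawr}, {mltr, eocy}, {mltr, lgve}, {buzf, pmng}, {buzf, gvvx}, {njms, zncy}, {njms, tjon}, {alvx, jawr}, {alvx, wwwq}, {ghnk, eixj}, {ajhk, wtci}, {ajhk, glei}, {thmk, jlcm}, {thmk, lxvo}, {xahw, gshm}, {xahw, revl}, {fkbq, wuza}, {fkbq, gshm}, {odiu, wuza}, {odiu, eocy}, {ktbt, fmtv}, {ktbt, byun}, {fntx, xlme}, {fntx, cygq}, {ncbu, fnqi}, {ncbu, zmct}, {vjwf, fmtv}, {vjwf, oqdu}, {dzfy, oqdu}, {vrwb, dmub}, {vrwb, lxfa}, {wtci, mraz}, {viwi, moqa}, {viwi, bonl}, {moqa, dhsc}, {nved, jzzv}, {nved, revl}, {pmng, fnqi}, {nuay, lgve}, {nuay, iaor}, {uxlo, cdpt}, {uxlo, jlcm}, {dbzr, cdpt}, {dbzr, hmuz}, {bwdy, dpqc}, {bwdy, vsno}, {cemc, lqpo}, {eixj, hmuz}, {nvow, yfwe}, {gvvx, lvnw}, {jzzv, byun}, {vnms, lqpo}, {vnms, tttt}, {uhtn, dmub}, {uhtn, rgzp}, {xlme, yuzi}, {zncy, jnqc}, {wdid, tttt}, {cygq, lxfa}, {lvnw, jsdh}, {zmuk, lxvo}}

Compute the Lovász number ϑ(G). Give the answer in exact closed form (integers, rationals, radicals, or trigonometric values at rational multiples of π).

91*cos(pi/91)/(cos(pi/91) + 1)

N(ifea) = {nvow, zmuk}, |N(ifea)| = 2.
Vertex buzf has 2 neighbors: pmng, gvvx.
N(ajhk) = {wtci, glei}, |N(ajhk)| = 2.
N(jlcm) = {thmk, uxlo}, |N(jlcm)| = 2.
Regular of degree 2 on 91 vertices: the odd cycle C_{91}.
Distinct eigenvalues (to 6 d.p.): [2.0, 1.995235, 1.980961, 1.957247, 1.924206, 1.881995, 1.830816, 1.770912, 1.702569, 1.626112, 1.541906, 1.450353, 1.351887, 1.24698, 1.136129, 1.019865, 0.898741, 0.773333, 0.644241, 0.512078, 0.377475, 0.241073, 0.103523, -0.034521, -0.172401, -0.309459, -0.445042, -0.578504, -0.70921, -0.836536, -0.959875, -1.07864, -1.192265, -1.300208, -1.401955, -1.497021, -1.584954, -1.665333, -1.737776, -1.801938, -1.857512, -1.904235, -1.941884, -1.970278, -1.989283, -1.998808].
ϑ = −N·λ_min/(λ_max−λ_min) = −91·(-2*cos(pi/91))/(2−(-2*cos(pi/91))) = 91*cos(pi/91)/(cos(pi/91) + 1).
≈ 45.48644016 (to 8 d.p.).
α=45, χ(Ḡ)=46; ϑ=91*cos(pi/91)/(cos(pi/91) + 1) lies between (both strict).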